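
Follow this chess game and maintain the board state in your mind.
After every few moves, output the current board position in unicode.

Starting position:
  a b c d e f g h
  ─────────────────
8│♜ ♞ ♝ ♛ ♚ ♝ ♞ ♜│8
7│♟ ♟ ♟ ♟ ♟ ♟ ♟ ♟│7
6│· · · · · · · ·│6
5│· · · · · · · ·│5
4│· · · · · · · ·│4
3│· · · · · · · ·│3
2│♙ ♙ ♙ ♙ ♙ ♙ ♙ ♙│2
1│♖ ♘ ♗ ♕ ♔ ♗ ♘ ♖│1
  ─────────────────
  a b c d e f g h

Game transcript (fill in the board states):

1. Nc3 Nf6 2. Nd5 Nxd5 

  a b c d e f g h
  ─────────────────
8│♜ ♞ ♝ ♛ ♚ ♝ · ♜│8
7│♟ ♟ ♟ ♟ ♟ ♟ ♟ ♟│7
6│· · · · · · · ·│6
5│· · · ♞ · · · ·│5
4│· · · · · · · ·│4
3│· · · · · · · ·│3
2│♙ ♙ ♙ ♙ ♙ ♙ ♙ ♙│2
1│♖ · ♗ ♕ ♔ ♗ ♘ ♖│1
  ─────────────────
  a b c d e f g h

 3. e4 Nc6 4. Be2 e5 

  a b c d e f g h
  ─────────────────
8│♜ · ♝ ♛ ♚ ♝ · ♜│8
7│♟ ♟ ♟ ♟ · ♟ ♟ ♟│7
6│· · ♞ · · · · ·│6
5│· · · ♞ ♟ · · ·│5
4│· · · · ♙ · · ·│4
3│· · · · · · · ·│3
2│♙ ♙ ♙ ♙ ♗ ♙ ♙ ♙│2
1│♖ · ♗ ♕ ♔ · ♘ ♖│1
  ─────────────────
  a b c d e f g h

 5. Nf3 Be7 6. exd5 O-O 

  a b c d e f g h
  ─────────────────
8│♜ · ♝ ♛ · ♜ ♚ ·│8
7│♟ ♟ ♟ ♟ ♝ ♟ ♟ ♟│7
6│· · ♞ · · · · ·│6
5│· · · ♙ ♟ · · ·│5
4│· · · · · · · ·│4
3│· · · · · ♘ · ·│3
2│♙ ♙ ♙ ♙ ♗ ♙ ♙ ♙│2
1│♖ · ♗ ♕ ♔ · · ♖│1
  ─────────────────
  a b c d e f g h

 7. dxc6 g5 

  a b c d e f g h
  ─────────────────
8│♜ · ♝ ♛ · ♜ ♚ ·│8
7│♟ ♟ ♟ ♟ ♝ ♟ · ♟│7
6│· · ♙ · · · · ·│6
5│· · · · ♟ · ♟ ·│5
4│· · · · · · · ·│4
3│· · · · · ♘ · ·│3
2│♙ ♙ ♙ ♙ ♗ ♙ ♙ ♙│2
1│♖ · ♗ ♕ ♔ · · ♖│1
  ─────────────────
  a b c d e f g h


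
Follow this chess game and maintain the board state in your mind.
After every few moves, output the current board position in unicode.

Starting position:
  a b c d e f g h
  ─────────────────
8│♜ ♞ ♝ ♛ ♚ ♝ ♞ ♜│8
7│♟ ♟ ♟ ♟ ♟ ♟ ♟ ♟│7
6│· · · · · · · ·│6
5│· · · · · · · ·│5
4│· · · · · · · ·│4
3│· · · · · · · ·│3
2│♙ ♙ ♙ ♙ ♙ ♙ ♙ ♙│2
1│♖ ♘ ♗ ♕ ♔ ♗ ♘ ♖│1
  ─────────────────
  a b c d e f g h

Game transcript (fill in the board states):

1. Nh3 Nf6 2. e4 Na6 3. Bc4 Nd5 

  a b c d e f g h
  ─────────────────
8│♜ · ♝ ♛ ♚ ♝ · ♜│8
7│♟ ♟ ♟ ♟ ♟ ♟ ♟ ♟│7
6│♞ · · · · · · ·│6
5│· · · ♞ · · · ·│5
4│· · ♗ · ♙ · · ·│4
3│· · · · · · · ♘│3
2│♙ ♙ ♙ ♙ · ♙ ♙ ♙│2
1│♖ ♘ ♗ ♕ ♔ · · ♖│1
  ─────────────────
  a b c d e f g h

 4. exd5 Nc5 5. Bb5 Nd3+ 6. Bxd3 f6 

  a b c d e f g h
  ─────────────────
8│♜ · ♝ ♛ ♚ ♝ · ♜│8
7│♟ ♟ ♟ ♟ ♟ · ♟ ♟│7
6│· · · · · ♟ · ·│6
5│· · · ♙ · · · ·│5
4│· · · · · · · ·│4
3│· · · ♗ · · · ♘│3
2│♙ ♙ ♙ ♙ · ♙ ♙ ♙│2
1│♖ ♘ ♗ ♕ ♔ · · ♖│1
  ─────────────────
  a b c d e f g h

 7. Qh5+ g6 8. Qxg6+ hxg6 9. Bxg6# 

  a b c d e f g h
  ─────────────────
8│♜ · ♝ ♛ ♚ ♝ · ♜│8
7│♟ ♟ ♟ ♟ ♟ · · ·│7
6│· · · · · ♟ ♗ ·│6
5│· · · ♙ · · · ·│5
4│· · · · · · · ·│4
3│· · · · · · · ♘│3
2│♙ ♙ ♙ ♙ · ♙ ♙ ♙│2
1│♖ ♘ ♗ · ♔ · · ♖│1
  ─────────────────
  a b c d e f g h


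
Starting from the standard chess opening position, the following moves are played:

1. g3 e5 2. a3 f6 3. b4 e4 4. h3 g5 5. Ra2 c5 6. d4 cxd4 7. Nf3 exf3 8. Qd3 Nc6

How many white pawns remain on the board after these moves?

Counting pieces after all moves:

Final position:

  a b c d e f g h
  ─────────────────
8│♜ · ♝ ♛ ♚ ♝ ♞ ♜│8
7│♟ ♟ · ♟ · · · ♟│7
6│· · ♞ · · ♟ · ·│6
5│· · · · · · ♟ ·│5
4│· ♙ · ♟ · · · ·│4
3│♙ · · ♕ · ♟ ♙ ♙│3
2│♖ · ♙ · ♙ ♙ · ·│2
1│· ♘ ♗ · ♔ ♗ · ♖│1
  ─────────────────
  a b c d e f g h


7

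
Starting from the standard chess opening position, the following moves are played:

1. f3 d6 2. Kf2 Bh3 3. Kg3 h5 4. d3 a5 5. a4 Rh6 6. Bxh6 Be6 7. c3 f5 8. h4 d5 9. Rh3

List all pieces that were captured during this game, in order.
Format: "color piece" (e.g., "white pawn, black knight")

Tracking captures:
  Bxh6: captured black rook

black rook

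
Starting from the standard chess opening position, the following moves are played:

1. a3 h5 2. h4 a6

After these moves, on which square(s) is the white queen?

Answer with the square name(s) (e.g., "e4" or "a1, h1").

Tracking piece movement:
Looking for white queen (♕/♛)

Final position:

  a b c d e f g h
  ─────────────────
8│♜ ♞ ♝ ♛ ♚ ♝ ♞ ♜│8
7│· ♟ ♟ ♟ ♟ ♟ ♟ ·│7
6│♟ · · · · · · ·│6
5│· · · · · · · ♟│5
4│· · · · · · · ♙│4
3│♙ · · · · · · ·│3
2│· ♙ ♙ ♙ ♙ ♙ ♙ ·│2
1│♖ ♘ ♗ ♕ ♔ ♗ ♘ ♖│1
  ─────────────────
  a b c d e f g h


d1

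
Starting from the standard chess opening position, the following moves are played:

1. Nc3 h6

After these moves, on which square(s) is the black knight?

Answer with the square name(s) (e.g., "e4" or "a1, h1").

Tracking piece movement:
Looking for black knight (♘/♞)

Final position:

  a b c d e f g h
  ─────────────────
8│♜ ♞ ♝ ♛ ♚ ♝ ♞ ♜│8
7│♟ ♟ ♟ ♟ ♟ ♟ ♟ ·│7
6│· · · · · · · ♟│6
5│· · · · · · · ·│5
4│· · · · · · · ·│4
3│· · ♘ · · · · ·│3
2│♙ ♙ ♙ ♙ ♙ ♙ ♙ ♙│2
1│♖ · ♗ ♕ ♔ ♗ ♘ ♖│1
  ─────────────────
  a b c d e f g h


b8, g8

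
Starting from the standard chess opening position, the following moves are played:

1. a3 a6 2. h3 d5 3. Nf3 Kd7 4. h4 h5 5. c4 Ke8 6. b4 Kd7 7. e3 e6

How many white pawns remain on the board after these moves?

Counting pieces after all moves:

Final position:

  a b c d e f g h
  ─────────────────
8│♜ ♞ ♝ ♛ · ♝ ♞ ♜│8
7│· ♟ ♟ ♚ · ♟ ♟ ·│7
6│♟ · · · ♟ · · ·│6
5│· · · ♟ · · · ♟│5
4│· ♙ ♙ · · · · ♙│4
3│♙ · · · ♙ ♘ · ·│3
2│· · · ♙ · ♙ ♙ ·│2
1│♖ ♘ ♗ ♕ ♔ ♗ · ♖│1
  ─────────────────
  a b c d e f g h


8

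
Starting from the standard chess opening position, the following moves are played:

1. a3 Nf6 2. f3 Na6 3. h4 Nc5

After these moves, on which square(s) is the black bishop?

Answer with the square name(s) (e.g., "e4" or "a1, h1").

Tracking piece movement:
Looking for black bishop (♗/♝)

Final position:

  a b c d e f g h
  ─────────────────
8│♜ · ♝ ♛ ♚ ♝ · ♜│8
7│♟ ♟ ♟ ♟ ♟ ♟ ♟ ♟│7
6│· · · · · ♞ · ·│6
5│· · ♞ · · · · ·│5
4│· · · · · · · ♙│4
3│♙ · · · · ♙ · ·│3
2│· ♙ ♙ ♙ ♙ · ♙ ·│2
1│♖ ♘ ♗ ♕ ♔ ♗ ♘ ♖│1
  ─────────────────
  a b c d e f g h


c8, f8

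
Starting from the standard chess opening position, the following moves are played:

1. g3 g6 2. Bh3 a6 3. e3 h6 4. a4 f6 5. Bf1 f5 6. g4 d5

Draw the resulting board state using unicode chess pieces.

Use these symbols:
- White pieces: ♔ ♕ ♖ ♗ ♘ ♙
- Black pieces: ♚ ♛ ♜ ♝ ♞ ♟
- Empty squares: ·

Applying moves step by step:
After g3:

♜ ♞ ♝ ♛ ♚ ♝ ♞ ♜
♟ ♟ ♟ ♟ ♟ ♟ ♟ ♟
· · · · · · · ·
· · · · · · · ·
· · · · · · · ·
· · · · · · ♙ ·
♙ ♙ ♙ ♙ ♙ ♙ · ♙
♖ ♘ ♗ ♕ ♔ ♗ ♘ ♖


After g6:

♜ ♞ ♝ ♛ ♚ ♝ ♞ ♜
♟ ♟ ♟ ♟ ♟ ♟ · ♟
· · · · · · ♟ ·
· · · · · · · ·
· · · · · · · ·
· · · · · · ♙ ·
♙ ♙ ♙ ♙ ♙ ♙ · ♙
♖ ♘ ♗ ♕ ♔ ♗ ♘ ♖


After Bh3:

♜ ♞ ♝ ♛ ♚ ♝ ♞ ♜
♟ ♟ ♟ ♟ ♟ ♟ · ♟
· · · · · · ♟ ·
· · · · · · · ·
· · · · · · · ·
· · · · · · ♙ ♗
♙ ♙ ♙ ♙ ♙ ♙ · ♙
♖ ♘ ♗ ♕ ♔ · ♘ ♖


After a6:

♜ ♞ ♝ ♛ ♚ ♝ ♞ ♜
· ♟ ♟ ♟ ♟ ♟ · ♟
♟ · · · · · ♟ ·
· · · · · · · ·
· · · · · · · ·
· · · · · · ♙ ♗
♙ ♙ ♙ ♙ ♙ ♙ · ♙
♖ ♘ ♗ ♕ ♔ · ♘ ♖


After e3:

♜ ♞ ♝ ♛ ♚ ♝ ♞ ♜
· ♟ ♟ ♟ ♟ ♟ · ♟
♟ · · · · · ♟ ·
· · · · · · · ·
· · · · · · · ·
· · · · ♙ · ♙ ♗
♙ ♙ ♙ ♙ · ♙ · ♙
♖ ♘ ♗ ♕ ♔ · ♘ ♖


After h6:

♜ ♞ ♝ ♛ ♚ ♝ ♞ ♜
· ♟ ♟ ♟ ♟ ♟ · ·
♟ · · · · · ♟ ♟
· · · · · · · ·
· · · · · · · ·
· · · · ♙ · ♙ ♗
♙ ♙ ♙ ♙ · ♙ · ♙
♖ ♘ ♗ ♕ ♔ · ♘ ♖


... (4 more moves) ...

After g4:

♜ ♞ ♝ ♛ ♚ ♝ ♞ ♜
· ♟ ♟ ♟ ♟ · · ·
♟ · · · · · ♟ ♟
· · · · · ♟ · ·
♙ · · · · · ♙ ·
· · · · ♙ · · ·
· ♙ ♙ ♙ · ♙ · ♙
♖ ♘ ♗ ♕ ♔ ♗ ♘ ♖


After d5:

♜ ♞ ♝ ♛ ♚ ♝ ♞ ♜
· ♟ ♟ · ♟ · · ·
♟ · · · · · ♟ ♟
· · · ♟ · ♟ · ·
♙ · · · · · ♙ ·
· · · · ♙ · · ·
· ♙ ♙ ♙ · ♙ · ♙
♖ ♘ ♗ ♕ ♔ ♗ ♘ ♖



  a b c d e f g h
  ─────────────────
8│♜ ♞ ♝ ♛ ♚ ♝ ♞ ♜│8
7│· ♟ ♟ · ♟ · · ·│7
6│♟ · · · · · ♟ ♟│6
5│· · · ♟ · ♟ · ·│5
4│♙ · · · · · ♙ ·│4
3│· · · · ♙ · · ·│3
2│· ♙ ♙ ♙ · ♙ · ♙│2
1│♖ ♘ ♗ ♕ ♔ ♗ ♘ ♖│1
  ─────────────────
  a b c d e f g h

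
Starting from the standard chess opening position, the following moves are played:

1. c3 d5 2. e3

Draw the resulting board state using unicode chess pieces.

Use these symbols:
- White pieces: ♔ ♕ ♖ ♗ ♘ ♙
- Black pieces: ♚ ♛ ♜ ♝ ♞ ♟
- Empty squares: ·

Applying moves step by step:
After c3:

♜ ♞ ♝ ♛ ♚ ♝ ♞ ♜
♟ ♟ ♟ ♟ ♟ ♟ ♟ ♟
· · · · · · · ·
· · · · · · · ·
· · · · · · · ·
· · ♙ · · · · ·
♙ ♙ · ♙ ♙ ♙ ♙ ♙
♖ ♘ ♗ ♕ ♔ ♗ ♘ ♖


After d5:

♜ ♞ ♝ ♛ ♚ ♝ ♞ ♜
♟ ♟ ♟ · ♟ ♟ ♟ ♟
· · · · · · · ·
· · · ♟ · · · ·
· · · · · · · ·
· · ♙ · · · · ·
♙ ♙ · ♙ ♙ ♙ ♙ ♙
♖ ♘ ♗ ♕ ♔ ♗ ♘ ♖


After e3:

♜ ♞ ♝ ♛ ♚ ♝ ♞ ♜
♟ ♟ ♟ · ♟ ♟ ♟ ♟
· · · · · · · ·
· · · ♟ · · · ·
· · · · · · · ·
· · ♙ · ♙ · · ·
♙ ♙ · ♙ · ♙ ♙ ♙
♖ ♘ ♗ ♕ ♔ ♗ ♘ ♖



  a b c d e f g h
  ─────────────────
8│♜ ♞ ♝ ♛ ♚ ♝ ♞ ♜│8
7│♟ ♟ ♟ · ♟ ♟ ♟ ♟│7
6│· · · · · · · ·│6
5│· · · ♟ · · · ·│5
4│· · · · · · · ·│4
3│· · ♙ · ♙ · · ·│3
2│♙ ♙ · ♙ · ♙ ♙ ♙│2
1│♖ ♘ ♗ ♕ ♔ ♗ ♘ ♖│1
  ─────────────────
  a b c d e f g h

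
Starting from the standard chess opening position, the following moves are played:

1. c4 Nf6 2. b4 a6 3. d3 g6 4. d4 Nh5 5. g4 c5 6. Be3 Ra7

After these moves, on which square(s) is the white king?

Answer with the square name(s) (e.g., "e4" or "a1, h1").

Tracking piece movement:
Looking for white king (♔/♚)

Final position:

  a b c d e f g h
  ─────────────────
8│· ♞ ♝ ♛ ♚ ♝ · ♜│8
7│♜ ♟ · ♟ ♟ ♟ · ♟│7
6│♟ · · · · · ♟ ·│6
5│· · ♟ · · · · ♞│5
4│· ♙ ♙ ♙ · · ♙ ·│4
3│· · · · ♗ · · ·│3
2│♙ · · · ♙ ♙ · ♙│2
1│♖ ♘ · ♕ ♔ ♗ ♘ ♖│1
  ─────────────────
  a b c d e f g h


e1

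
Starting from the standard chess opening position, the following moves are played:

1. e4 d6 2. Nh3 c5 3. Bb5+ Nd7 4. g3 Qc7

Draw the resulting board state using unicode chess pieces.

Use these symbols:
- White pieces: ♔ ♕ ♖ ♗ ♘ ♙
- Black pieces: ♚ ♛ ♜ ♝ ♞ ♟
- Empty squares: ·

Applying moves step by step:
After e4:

♜ ♞ ♝ ♛ ♚ ♝ ♞ ♜
♟ ♟ ♟ ♟ ♟ ♟ ♟ ♟
· · · · · · · ·
· · · · · · · ·
· · · · ♙ · · ·
· · · · · · · ·
♙ ♙ ♙ ♙ · ♙ ♙ ♙
♖ ♘ ♗ ♕ ♔ ♗ ♘ ♖


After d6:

♜ ♞ ♝ ♛ ♚ ♝ ♞ ♜
♟ ♟ ♟ · ♟ ♟ ♟ ♟
· · · ♟ · · · ·
· · · · · · · ·
· · · · ♙ · · ·
· · · · · · · ·
♙ ♙ ♙ ♙ · ♙ ♙ ♙
♖ ♘ ♗ ♕ ♔ ♗ ♘ ♖


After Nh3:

♜ ♞ ♝ ♛ ♚ ♝ ♞ ♜
♟ ♟ ♟ · ♟ ♟ ♟ ♟
· · · ♟ · · · ·
· · · · · · · ·
· · · · ♙ · · ·
· · · · · · · ♘
♙ ♙ ♙ ♙ · ♙ ♙ ♙
♖ ♘ ♗ ♕ ♔ ♗ · ♖


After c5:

♜ ♞ ♝ ♛ ♚ ♝ ♞ ♜
♟ ♟ · · ♟ ♟ ♟ ♟
· · · ♟ · · · ·
· · ♟ · · · · ·
· · · · ♙ · · ·
· · · · · · · ♘
♙ ♙ ♙ ♙ · ♙ ♙ ♙
♖ ♘ ♗ ♕ ♔ ♗ · ♖


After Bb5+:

♜ ♞ ♝ ♛ ♚ ♝ ♞ ♜
♟ ♟ · · ♟ ♟ ♟ ♟
· · · ♟ · · · ·
· ♗ ♟ · · · · ·
· · · · ♙ · · ·
· · · · · · · ♘
♙ ♙ ♙ ♙ · ♙ ♙ ♙
♖ ♘ ♗ ♕ ♔ · · ♖


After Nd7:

♜ · ♝ ♛ ♚ ♝ ♞ ♜
♟ ♟ · ♞ ♟ ♟ ♟ ♟
· · · ♟ · · · ·
· ♗ ♟ · · · · ·
· · · · ♙ · · ·
· · · · · · · ♘
♙ ♙ ♙ ♙ · ♙ ♙ ♙
♖ ♘ ♗ ♕ ♔ · · ♖


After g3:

♜ · ♝ ♛ ♚ ♝ ♞ ♜
♟ ♟ · ♞ ♟ ♟ ♟ ♟
· · · ♟ · · · ·
· ♗ ♟ · · · · ·
· · · · ♙ · · ·
· · · · · · ♙ ♘
♙ ♙ ♙ ♙ · ♙ · ♙
♖ ♘ ♗ ♕ ♔ · · ♖


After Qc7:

♜ · ♝ · ♚ ♝ ♞ ♜
♟ ♟ ♛ ♞ ♟ ♟ ♟ ♟
· · · ♟ · · · ·
· ♗ ♟ · · · · ·
· · · · ♙ · · ·
· · · · · · ♙ ♘
♙ ♙ ♙ ♙ · ♙ · ♙
♖ ♘ ♗ ♕ ♔ · · ♖



  a b c d e f g h
  ─────────────────
8│♜ · ♝ · ♚ ♝ ♞ ♜│8
7│♟ ♟ ♛ ♞ ♟ ♟ ♟ ♟│7
6│· · · ♟ · · · ·│6
5│· ♗ ♟ · · · · ·│5
4│· · · · ♙ · · ·│4
3│· · · · · · ♙ ♘│3
2│♙ ♙ ♙ ♙ · ♙ · ♙│2
1│♖ ♘ ♗ ♕ ♔ · · ♖│1
  ─────────────────
  a b c d e f g h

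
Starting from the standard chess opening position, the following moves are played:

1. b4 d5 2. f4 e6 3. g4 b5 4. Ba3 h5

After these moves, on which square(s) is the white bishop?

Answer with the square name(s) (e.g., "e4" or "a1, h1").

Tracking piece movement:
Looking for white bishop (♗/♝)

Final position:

  a b c d e f g h
  ─────────────────
8│♜ ♞ ♝ ♛ ♚ ♝ ♞ ♜│8
7│♟ · ♟ · · ♟ ♟ ·│7
6│· · · · ♟ · · ·│6
5│· ♟ · ♟ · · · ♟│5
4│· ♙ · · · ♙ ♙ ·│4
3│♗ · · · · · · ·│3
2│♙ · ♙ ♙ ♙ · · ♙│2
1│♖ ♘ · ♕ ♔ ♗ ♘ ♖│1
  ─────────────────
  a b c d e f g h


a3, f1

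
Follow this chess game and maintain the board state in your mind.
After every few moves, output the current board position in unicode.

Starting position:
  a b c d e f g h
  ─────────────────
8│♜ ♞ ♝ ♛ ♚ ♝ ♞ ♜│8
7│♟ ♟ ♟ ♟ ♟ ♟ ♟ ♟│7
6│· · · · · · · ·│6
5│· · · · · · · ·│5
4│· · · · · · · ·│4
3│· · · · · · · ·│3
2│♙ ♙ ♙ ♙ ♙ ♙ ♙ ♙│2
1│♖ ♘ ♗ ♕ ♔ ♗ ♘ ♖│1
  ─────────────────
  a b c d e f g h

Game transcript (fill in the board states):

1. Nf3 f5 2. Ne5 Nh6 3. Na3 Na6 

  a b c d e f g h
  ─────────────────
8│♜ · ♝ ♛ ♚ ♝ · ♜│8
7│♟ ♟ ♟ ♟ ♟ · ♟ ♟│7
6│♞ · · · · · · ♞│6
5│· · · · ♘ ♟ · ·│5
4│· · · · · · · ·│4
3│♘ · · · · · · ·│3
2│♙ ♙ ♙ ♙ ♙ ♙ ♙ ♙│2
1│♖ · ♗ ♕ ♔ ♗ · ♖│1
  ─────────────────
  a b c d e f g h

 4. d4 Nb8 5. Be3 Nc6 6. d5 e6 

  a b c d e f g h
  ─────────────────
8│♜ · ♝ ♛ ♚ ♝ · ♜│8
7│♟ ♟ ♟ ♟ · · ♟ ♟│7
6│· · ♞ · ♟ · · ♞│6
5│· · · ♙ ♘ ♟ · ·│5
4│· · · · · · · ·│4
3│♘ · · · ♗ · · ·│3
2│♙ ♙ ♙ · ♙ ♙ ♙ ♙│2
1│♖ · · ♕ ♔ ♗ · ♖│1
  ─────────────────
  a b c d e f g h

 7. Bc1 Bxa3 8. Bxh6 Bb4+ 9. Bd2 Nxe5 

  a b c d e f g h
  ─────────────────
8│♜ · ♝ ♛ ♚ · · ♜│8
7│♟ ♟ ♟ ♟ · · ♟ ♟│7
6│· · · · ♟ · · ·│6
5│· · · ♙ ♞ ♟ · ·│5
4│· ♝ · · · · · ·│4
3│· · · · · · · ·│3
2│♙ ♙ ♙ ♗ ♙ ♙ ♙ ♙│2
1│♖ · · ♕ ♔ ♗ · ♖│1
  ─────────────────
  a b c d e f g h

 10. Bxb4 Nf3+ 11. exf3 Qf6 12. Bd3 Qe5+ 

  a b c d e f g h
  ─────────────────
8│♜ · ♝ · ♚ · · ♜│8
7│♟ ♟ ♟ ♟ · · ♟ ♟│7
6│· · · · ♟ · · ·│6
5│· · · ♙ ♛ ♟ · ·│5
4│· ♗ · · · · · ·│4
3│· · · ♗ · ♙ · ·│3
2│♙ ♙ ♙ · · ♙ ♙ ♙│2
1│♖ · · ♕ ♔ · · ♖│1
  ─────────────────
  a b c d e f g h

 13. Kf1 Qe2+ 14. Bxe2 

  a b c d e f g h
  ─────────────────
8│♜ · ♝ · ♚ · · ♜│8
7│♟ ♟ ♟ ♟ · · ♟ ♟│7
6│· · · · ♟ · · ·│6
5│· · · ♙ · ♟ · ·│5
4│· ♗ · · · · · ·│4
3│· · · · · ♙ · ·│3
2│♙ ♙ ♙ · ♗ ♙ ♙ ♙│2
1│♖ · · ♕ · ♔ · ♖│1
  ─────────────────
  a b c d e f g h


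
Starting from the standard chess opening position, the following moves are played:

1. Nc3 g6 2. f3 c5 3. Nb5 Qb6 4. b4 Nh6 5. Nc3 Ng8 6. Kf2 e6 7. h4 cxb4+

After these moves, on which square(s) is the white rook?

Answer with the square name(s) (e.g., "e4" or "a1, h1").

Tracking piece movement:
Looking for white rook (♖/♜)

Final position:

  a b c d e f g h
  ─────────────────
8│♜ ♞ ♝ · ♚ ♝ ♞ ♜│8
7│♟ ♟ · ♟ · ♟ · ♟│7
6│· ♛ · · ♟ · ♟ ·│6
5│· · · · · · · ·│5
4│· ♟ · · · · · ♙│4
3│· · ♘ · · ♙ · ·│3
2│♙ · ♙ ♙ ♙ ♔ ♙ ·│2
1│♖ · ♗ ♕ · ♗ ♘ ♖│1
  ─────────────────
  a b c d e f g h


a1, h1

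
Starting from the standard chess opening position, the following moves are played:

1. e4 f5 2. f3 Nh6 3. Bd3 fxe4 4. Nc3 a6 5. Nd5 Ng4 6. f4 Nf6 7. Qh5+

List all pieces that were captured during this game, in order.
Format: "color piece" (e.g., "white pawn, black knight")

Tracking captures:
  fxe4: captured white pawn

white pawn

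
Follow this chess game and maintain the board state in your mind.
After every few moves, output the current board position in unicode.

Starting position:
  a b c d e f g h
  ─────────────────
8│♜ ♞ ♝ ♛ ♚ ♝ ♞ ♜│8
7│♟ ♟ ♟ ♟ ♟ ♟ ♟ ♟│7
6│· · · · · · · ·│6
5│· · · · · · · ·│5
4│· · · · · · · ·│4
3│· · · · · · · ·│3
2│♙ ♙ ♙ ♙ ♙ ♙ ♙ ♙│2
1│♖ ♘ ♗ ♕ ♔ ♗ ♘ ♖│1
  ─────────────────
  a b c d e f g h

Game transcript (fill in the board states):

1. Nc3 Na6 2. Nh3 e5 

  a b c d e f g h
  ─────────────────
8│♜ · ♝ ♛ ♚ ♝ ♞ ♜│8
7│♟ ♟ ♟ ♟ · ♟ ♟ ♟│7
6│♞ · · · · · · ·│6
5│· · · · ♟ · · ·│5
4│· · · · · · · ·│4
3│· · ♘ · · · · ♘│3
2│♙ ♙ ♙ ♙ ♙ ♙ ♙ ♙│2
1│♖ · ♗ ♕ ♔ ♗ · ♖│1
  ─────────────────
  a b c d e f g h

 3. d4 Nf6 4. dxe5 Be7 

  a b c d e f g h
  ─────────────────
8│♜ · ♝ ♛ ♚ · · ♜│8
7│♟ ♟ ♟ ♟ ♝ ♟ ♟ ♟│7
6│♞ · · · · ♞ · ·│6
5│· · · · ♙ · · ·│5
4│· · · · · · · ·│4
3│· · ♘ · · · · ♘│3
2│♙ ♙ ♙ · ♙ ♙ ♙ ♙│2
1│♖ · ♗ ♕ ♔ ♗ · ♖│1
  ─────────────────
  a b c d e f g h

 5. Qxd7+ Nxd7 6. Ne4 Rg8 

  a b c d e f g h
  ─────────────────
8│♜ · ♝ ♛ ♚ · ♜ ·│8
7│♟ ♟ ♟ ♞ ♝ ♟ ♟ ♟│7
6│♞ · · · · · · ·│6
5│· · · · ♙ · · ·│5
4│· · · · ♘ · · ·│4
3│· · · · · · · ♘│3
2│♙ ♙ ♙ · ♙ ♙ ♙ ♙│2
1│♖ · ♗ · ♔ ♗ · ♖│1
  ─────────────────
  a b c d e f g h

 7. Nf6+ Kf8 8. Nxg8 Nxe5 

  a b c d e f g h
  ─────────────────
8│♜ · ♝ ♛ · ♚ ♘ ·│8
7│♟ ♟ ♟ · ♝ ♟ ♟ ♟│7
6│♞ · · · · · · ·│6
5│· · · · ♞ · · ·│5
4│· · · · · · · ·│4
3│· · · · · · · ♘│3
2│♙ ♙ ♙ · ♙ ♙ ♙ ♙│2
1│♖ · ♗ · ♔ ♗ · ♖│1
  ─────────────────
  a b c d e f g h



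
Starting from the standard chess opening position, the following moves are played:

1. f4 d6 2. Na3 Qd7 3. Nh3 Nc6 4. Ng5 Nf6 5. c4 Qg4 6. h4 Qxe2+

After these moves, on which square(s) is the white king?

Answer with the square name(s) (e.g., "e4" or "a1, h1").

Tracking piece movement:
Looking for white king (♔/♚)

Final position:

  a b c d e f g h
  ─────────────────
8│♜ · ♝ · ♚ ♝ · ♜│8
7│♟ ♟ ♟ · ♟ ♟ ♟ ♟│7
6│· · ♞ ♟ · ♞ · ·│6
5│· · · · · · ♘ ·│5
4│· · ♙ · · ♙ · ♙│4
3│♘ · · · · · · ·│3
2│♙ ♙ · ♙ ♛ · ♙ ·│2
1│♖ · ♗ ♕ ♔ ♗ · ♖│1
  ─────────────────
  a b c d e f g h


e1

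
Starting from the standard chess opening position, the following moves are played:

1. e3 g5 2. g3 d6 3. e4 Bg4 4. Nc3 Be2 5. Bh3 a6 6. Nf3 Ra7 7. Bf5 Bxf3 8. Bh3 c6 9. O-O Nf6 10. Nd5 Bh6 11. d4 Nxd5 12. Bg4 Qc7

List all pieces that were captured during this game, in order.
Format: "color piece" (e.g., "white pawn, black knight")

Tracking captures:
  Bxf3: captured white knight
  Nxd5: captured white knight

white knight, white knight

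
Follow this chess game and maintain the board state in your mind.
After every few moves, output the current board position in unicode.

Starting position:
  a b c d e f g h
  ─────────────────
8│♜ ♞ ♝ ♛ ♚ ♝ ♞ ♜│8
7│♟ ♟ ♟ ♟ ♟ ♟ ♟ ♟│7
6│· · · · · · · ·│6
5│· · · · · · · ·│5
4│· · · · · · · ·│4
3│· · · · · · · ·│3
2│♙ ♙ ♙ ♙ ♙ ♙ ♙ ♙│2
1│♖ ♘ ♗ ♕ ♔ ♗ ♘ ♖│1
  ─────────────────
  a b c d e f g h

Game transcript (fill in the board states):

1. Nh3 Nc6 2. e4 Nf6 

  a b c d e f g h
  ─────────────────
8│♜ · ♝ ♛ ♚ ♝ · ♜│8
7│♟ ♟ ♟ ♟ ♟ ♟ ♟ ♟│7
6│· · ♞ · · ♞ · ·│6
5│· · · · · · · ·│5
4│· · · · ♙ · · ·│4
3│· · · · · · · ♘│3
2│♙ ♙ ♙ ♙ · ♙ ♙ ♙│2
1│♖ ♘ ♗ ♕ ♔ ♗ · ♖│1
  ─────────────────
  a b c d e f g h

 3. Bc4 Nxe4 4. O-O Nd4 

  a b c d e f g h
  ─────────────────
8│♜ · ♝ ♛ ♚ ♝ · ♜│8
7│♟ ♟ ♟ ♟ ♟ ♟ ♟ ♟│7
6│· · · · · · · ·│6
5│· · · · · · · ·│5
4│· · ♗ ♞ ♞ · · ·│4
3│· · · · · · · ♘│3
2│♙ ♙ ♙ ♙ · ♙ ♙ ♙│2
1│♖ ♘ ♗ ♕ · ♖ ♔ ·│1
  ─────────────────
  a b c d e f g h

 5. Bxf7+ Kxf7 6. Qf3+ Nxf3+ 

  a b c d e f g h
  ─────────────────
8│♜ · ♝ ♛ · ♝ · ♜│8
7│♟ ♟ ♟ ♟ ♟ ♚ ♟ ♟│7
6│· · · · · · · ·│6
5│· · · · · · · ·│5
4│· · · · ♞ · · ·│4
3│· · · · · ♞ · ♘│3
2│♙ ♙ ♙ ♙ · ♙ ♙ ♙│2
1│♖ ♘ ♗ · · ♖ ♔ ·│1
  ─────────────────
  a b c d e f g h

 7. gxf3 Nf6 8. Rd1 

  a b c d e f g h
  ─────────────────
8│♜ · ♝ ♛ · ♝ · ♜│8
7│♟ ♟ ♟ ♟ ♟ ♚ ♟ ♟│7
6│· · · · · ♞ · ·│6
5│· · · · · · · ·│5
4│· · · · · · · ·│4
3│· · · · · ♙ · ♘│3
2│♙ ♙ ♙ ♙ · ♙ · ♙│2
1│♖ ♘ ♗ ♖ · · ♔ ·│1
  ─────────────────
  a b c d e f g h


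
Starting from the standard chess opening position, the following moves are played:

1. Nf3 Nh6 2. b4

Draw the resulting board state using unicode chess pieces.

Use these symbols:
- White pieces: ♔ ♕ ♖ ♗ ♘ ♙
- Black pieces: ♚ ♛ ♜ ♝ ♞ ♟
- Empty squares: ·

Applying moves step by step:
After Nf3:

♜ ♞ ♝ ♛ ♚ ♝ ♞ ♜
♟ ♟ ♟ ♟ ♟ ♟ ♟ ♟
· · · · · · · ·
· · · · · · · ·
· · · · · · · ·
· · · · · ♘ · ·
♙ ♙ ♙ ♙ ♙ ♙ ♙ ♙
♖ ♘ ♗ ♕ ♔ ♗ · ♖


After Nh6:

♜ ♞ ♝ ♛ ♚ ♝ · ♜
♟ ♟ ♟ ♟ ♟ ♟ ♟ ♟
· · · · · · · ♞
· · · · · · · ·
· · · · · · · ·
· · · · · ♘ · ·
♙ ♙ ♙ ♙ ♙ ♙ ♙ ♙
♖ ♘ ♗ ♕ ♔ ♗ · ♖


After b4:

♜ ♞ ♝ ♛ ♚ ♝ · ♜
♟ ♟ ♟ ♟ ♟ ♟ ♟ ♟
· · · · · · · ♞
· · · · · · · ·
· ♙ · · · · · ·
· · · · · ♘ · ·
♙ · ♙ ♙ ♙ ♙ ♙ ♙
♖ ♘ ♗ ♕ ♔ ♗ · ♖



  a b c d e f g h
  ─────────────────
8│♜ ♞ ♝ ♛ ♚ ♝ · ♜│8
7│♟ ♟ ♟ ♟ ♟ ♟ ♟ ♟│7
6│· · · · · · · ♞│6
5│· · · · · · · ·│5
4│· ♙ · · · · · ·│4
3│· · · · · ♘ · ·│3
2│♙ · ♙ ♙ ♙ ♙ ♙ ♙│2
1│♖ ♘ ♗ ♕ ♔ ♗ · ♖│1
  ─────────────────
  a b c d e f g h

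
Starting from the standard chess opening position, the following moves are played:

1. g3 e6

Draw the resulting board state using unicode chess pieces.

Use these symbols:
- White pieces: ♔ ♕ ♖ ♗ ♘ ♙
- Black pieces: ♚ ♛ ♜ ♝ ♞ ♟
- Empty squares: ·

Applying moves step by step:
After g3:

♜ ♞ ♝ ♛ ♚ ♝ ♞ ♜
♟ ♟ ♟ ♟ ♟ ♟ ♟ ♟
· · · · · · · ·
· · · · · · · ·
· · · · · · · ·
· · · · · · ♙ ·
♙ ♙ ♙ ♙ ♙ ♙ · ♙
♖ ♘ ♗ ♕ ♔ ♗ ♘ ♖


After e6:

♜ ♞ ♝ ♛ ♚ ♝ ♞ ♜
♟ ♟ ♟ ♟ · ♟ ♟ ♟
· · · · ♟ · · ·
· · · · · · · ·
· · · · · · · ·
· · · · · · ♙ ·
♙ ♙ ♙ ♙ ♙ ♙ · ♙
♖ ♘ ♗ ♕ ♔ ♗ ♘ ♖



  a b c d e f g h
  ─────────────────
8│♜ ♞ ♝ ♛ ♚ ♝ ♞ ♜│8
7│♟ ♟ ♟ ♟ · ♟ ♟ ♟│7
6│· · · · ♟ · · ·│6
5│· · · · · · · ·│5
4│· · · · · · · ·│4
3│· · · · · · ♙ ·│3
2│♙ ♙ ♙ ♙ ♙ ♙ · ♙│2
1│♖ ♘ ♗ ♕ ♔ ♗ ♘ ♖│1
  ─────────────────
  a b c d e f g h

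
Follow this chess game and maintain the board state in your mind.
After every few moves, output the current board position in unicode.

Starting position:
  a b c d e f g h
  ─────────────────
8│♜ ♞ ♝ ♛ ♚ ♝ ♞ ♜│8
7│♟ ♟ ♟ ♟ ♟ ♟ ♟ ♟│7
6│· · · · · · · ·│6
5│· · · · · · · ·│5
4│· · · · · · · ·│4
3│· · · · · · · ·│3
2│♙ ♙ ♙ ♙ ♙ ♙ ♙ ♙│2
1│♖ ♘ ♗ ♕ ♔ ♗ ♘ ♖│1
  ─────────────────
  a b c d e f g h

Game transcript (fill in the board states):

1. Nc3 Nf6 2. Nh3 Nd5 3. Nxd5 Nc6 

  a b c d e f g h
  ─────────────────
8│♜ · ♝ ♛ ♚ ♝ · ♜│8
7│♟ ♟ ♟ ♟ ♟ ♟ ♟ ♟│7
6│· · ♞ · · · · ·│6
5│· · · ♘ · · · ·│5
4│· · · · · · · ·│4
3│· · · · · · · ♘│3
2│♙ ♙ ♙ ♙ ♙ ♙ ♙ ♙│2
1│♖ · ♗ ♕ ♔ ♗ · ♖│1
  ─────────────────
  a b c d e f g h

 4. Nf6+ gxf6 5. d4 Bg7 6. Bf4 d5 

  a b c d e f g h
  ─────────────────
8│♜ · ♝ ♛ ♚ · · ♜│8
7│♟ ♟ ♟ · ♟ ♟ ♝ ♟│7
6│· · ♞ · · ♟ · ·│6
5│· · · ♟ · · · ·│5
4│· · · ♙ · ♗ · ·│4
3│· · · · · · · ♘│3
2│♙ ♙ ♙ · ♙ ♙ ♙ ♙│2
1│♖ · · ♕ ♔ ♗ · ♖│1
  ─────────────────
  a b c d e f g h

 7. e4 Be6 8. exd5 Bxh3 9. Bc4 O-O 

  a b c d e f g h
  ─────────────────
8│♜ · · ♛ · ♜ ♚ ·│8
7│♟ ♟ ♟ · ♟ ♟ ♝ ♟│7
6│· · ♞ · · ♟ · ·│6
5│· · · ♙ · · · ·│5
4│· · ♗ ♙ · ♗ · ·│4
3│· · · · · · · ♝│3
2│♙ ♙ ♙ · · ♙ ♙ ♙│2
1│♖ · · ♕ ♔ · · ♖│1
  ─────────────────
  a b c d e f g h

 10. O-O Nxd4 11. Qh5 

  a b c d e f g h
  ─────────────────
8│♜ · · ♛ · ♜ ♚ ·│8
7│♟ ♟ ♟ · ♟ ♟ ♝ ♟│7
6│· · · · · ♟ · ·│6
5│· · · ♙ · · · ♕│5
4│· · ♗ ♞ · ♗ · ·│4
3│· · · · · · · ♝│3
2│♙ ♙ ♙ · · ♙ ♙ ♙│2
1│♖ · · · · ♖ ♔ ·│1
  ─────────────────
  a b c d e f g h


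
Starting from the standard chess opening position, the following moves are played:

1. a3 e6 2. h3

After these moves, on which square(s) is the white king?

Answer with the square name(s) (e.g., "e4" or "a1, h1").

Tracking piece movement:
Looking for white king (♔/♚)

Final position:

  a b c d e f g h
  ─────────────────
8│♜ ♞ ♝ ♛ ♚ ♝ ♞ ♜│8
7│♟ ♟ ♟ ♟ · ♟ ♟ ♟│7
6│· · · · ♟ · · ·│6
5│· · · · · · · ·│5
4│· · · · · · · ·│4
3│♙ · · · · · · ♙│3
2│· ♙ ♙ ♙ ♙ ♙ ♙ ·│2
1│♖ ♘ ♗ ♕ ♔ ♗ ♘ ♖│1
  ─────────────────
  a b c d e f g h


e1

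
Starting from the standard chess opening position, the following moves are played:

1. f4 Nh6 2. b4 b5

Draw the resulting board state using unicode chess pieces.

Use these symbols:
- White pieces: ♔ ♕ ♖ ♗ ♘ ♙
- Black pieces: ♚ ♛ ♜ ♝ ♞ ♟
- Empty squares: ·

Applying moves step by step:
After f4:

♜ ♞ ♝ ♛ ♚ ♝ ♞ ♜
♟ ♟ ♟ ♟ ♟ ♟ ♟ ♟
· · · · · · · ·
· · · · · · · ·
· · · · · ♙ · ·
· · · · · · · ·
♙ ♙ ♙ ♙ ♙ · ♙ ♙
♖ ♘ ♗ ♕ ♔ ♗ ♘ ♖


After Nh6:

♜ ♞ ♝ ♛ ♚ ♝ · ♜
♟ ♟ ♟ ♟ ♟ ♟ ♟ ♟
· · · · · · · ♞
· · · · · · · ·
· · · · · ♙ · ·
· · · · · · · ·
♙ ♙ ♙ ♙ ♙ · ♙ ♙
♖ ♘ ♗ ♕ ♔ ♗ ♘ ♖


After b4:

♜ ♞ ♝ ♛ ♚ ♝ · ♜
♟ ♟ ♟ ♟ ♟ ♟ ♟ ♟
· · · · · · · ♞
· · · · · · · ·
· ♙ · · · ♙ · ·
· · · · · · · ·
♙ · ♙ ♙ ♙ · ♙ ♙
♖ ♘ ♗ ♕ ♔ ♗ ♘ ♖


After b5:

♜ ♞ ♝ ♛ ♚ ♝ · ♜
♟ · ♟ ♟ ♟ ♟ ♟ ♟
· · · · · · · ♞
· ♟ · · · · · ·
· ♙ · · · ♙ · ·
· · · · · · · ·
♙ · ♙ ♙ ♙ · ♙ ♙
♖ ♘ ♗ ♕ ♔ ♗ ♘ ♖



  a b c d e f g h
  ─────────────────
8│♜ ♞ ♝ ♛ ♚ ♝ · ♜│8
7│♟ · ♟ ♟ ♟ ♟ ♟ ♟│7
6│· · · · · · · ♞│6
5│· ♟ · · · · · ·│5
4│· ♙ · · · ♙ · ·│4
3│· · · · · · · ·│3
2│♙ · ♙ ♙ ♙ · ♙ ♙│2
1│♖ ♘ ♗ ♕ ♔ ♗ ♘ ♖│1
  ─────────────────
  a b c d e f g h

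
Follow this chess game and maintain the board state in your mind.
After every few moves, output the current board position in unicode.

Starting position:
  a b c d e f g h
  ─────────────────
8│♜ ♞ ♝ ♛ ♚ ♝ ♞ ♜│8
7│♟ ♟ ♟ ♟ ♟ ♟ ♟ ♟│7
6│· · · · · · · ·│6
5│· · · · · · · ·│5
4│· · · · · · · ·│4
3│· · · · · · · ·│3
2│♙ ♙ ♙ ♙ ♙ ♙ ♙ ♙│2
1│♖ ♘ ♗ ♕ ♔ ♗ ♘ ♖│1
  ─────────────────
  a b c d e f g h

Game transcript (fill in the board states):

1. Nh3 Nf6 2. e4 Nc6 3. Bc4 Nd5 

  a b c d e f g h
  ─────────────────
8│♜ · ♝ ♛ ♚ ♝ · ♜│8
7│♟ ♟ ♟ ♟ ♟ ♟ ♟ ♟│7
6│· · ♞ · · · · ·│6
5│· · · ♞ · · · ·│5
4│· · ♗ · ♙ · · ·│4
3│· · · · · · · ♘│3
2│♙ ♙ ♙ ♙ · ♙ ♙ ♙│2
1│♖ ♘ ♗ ♕ ♔ · · ♖│1
  ─────────────────
  a b c d e f g h

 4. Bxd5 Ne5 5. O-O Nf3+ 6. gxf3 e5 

  a b c d e f g h
  ─────────────────
8│♜ · ♝ ♛ ♚ ♝ · ♜│8
7│♟ ♟ ♟ ♟ · ♟ ♟ ♟│7
6│· · · · · · · ·│6
5│· · · ♗ ♟ · · ·│5
4│· · · · ♙ · · ·│4
3│· · · · · ♙ · ♘│3
2│♙ ♙ ♙ ♙ · ♙ · ♙│2
1│♖ ♘ ♗ ♕ · ♖ ♔ ·│1
  ─────────────────
  a b c d e f g h

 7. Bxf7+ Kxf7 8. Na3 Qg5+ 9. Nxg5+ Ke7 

  a b c d e f g h
  ─────────────────
8│♜ · ♝ · · ♝ · ♜│8
7│♟ ♟ ♟ ♟ ♚ · ♟ ♟│7
6│· · · · · · · ·│6
5│· · · · ♟ · ♘ ·│5
4│· · · · ♙ · · ·│4
3│♘ · · · · ♙ · ·│3
2│♙ ♙ ♙ ♙ · ♙ · ♙│2
1│♖ · ♗ ♕ · ♖ ♔ ·│1
  ─────────────────
  a b c d e f g h

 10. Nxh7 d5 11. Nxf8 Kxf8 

  a b c d e f g h
  ─────────────────
8│♜ · ♝ · · ♚ · ♜│8
7│♟ ♟ ♟ · · · ♟ ·│7
6│· · · · · · · ·│6
5│· · · ♟ ♟ · · ·│5
4│· · · · ♙ · · ·│4
3│♘ · · · · ♙ · ·│3
2│♙ ♙ ♙ ♙ · ♙ · ♙│2
1│♖ · ♗ ♕ · ♖ ♔ ·│1
  ─────────────────
  a b c d e f g h


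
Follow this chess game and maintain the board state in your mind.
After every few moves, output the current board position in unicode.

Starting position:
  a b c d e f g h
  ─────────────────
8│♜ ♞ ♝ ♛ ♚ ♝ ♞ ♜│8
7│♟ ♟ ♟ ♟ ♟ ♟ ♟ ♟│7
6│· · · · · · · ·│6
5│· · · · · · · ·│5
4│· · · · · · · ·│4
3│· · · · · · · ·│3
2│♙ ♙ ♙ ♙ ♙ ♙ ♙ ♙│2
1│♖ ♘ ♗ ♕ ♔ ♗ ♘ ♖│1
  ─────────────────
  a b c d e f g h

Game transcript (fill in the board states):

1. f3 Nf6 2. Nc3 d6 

  a b c d e f g h
  ─────────────────
8│♜ ♞ ♝ ♛ ♚ ♝ · ♜│8
7│♟ ♟ ♟ · ♟ ♟ ♟ ♟│7
6│· · · ♟ · ♞ · ·│6
5│· · · · · · · ·│5
4│· · · · · · · ·│4
3│· · ♘ · · ♙ · ·│3
2│♙ ♙ ♙ ♙ ♙ · ♙ ♙│2
1│♖ · ♗ ♕ ♔ ♗ ♘ ♖│1
  ─────────────────
  a b c d e f g h

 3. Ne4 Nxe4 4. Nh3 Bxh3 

  a b c d e f g h
  ─────────────────
8│♜ ♞ · ♛ ♚ ♝ · ♜│8
7│♟ ♟ ♟ · ♟ ♟ ♟ ♟│7
6│· · · ♟ · · · ·│6
5│· · · · · · · ·│5
4│· · · · ♞ · · ·│4
3│· · · · · ♙ · ♝│3
2│♙ ♙ ♙ ♙ ♙ · ♙ ♙│2
1│♖ · ♗ ♕ ♔ ♗ · ♖│1
  ─────────────────
  a b c d e f g h

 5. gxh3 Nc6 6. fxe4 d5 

  a b c d e f g h
  ─────────────────
8│♜ · · ♛ ♚ ♝ · ♜│8
7│♟ ♟ ♟ · ♟ ♟ ♟ ♟│7
6│· · ♞ · · · · ·│6
5│· · · ♟ · · · ·│5
4│· · · · ♙ · · ·│4
3│· · · · · · · ♙│3
2│♙ ♙ ♙ ♙ ♙ · · ♙│2
1│♖ · ♗ ♕ ♔ ♗ · ♖│1
  ─────────────────
  a b c d e f g h



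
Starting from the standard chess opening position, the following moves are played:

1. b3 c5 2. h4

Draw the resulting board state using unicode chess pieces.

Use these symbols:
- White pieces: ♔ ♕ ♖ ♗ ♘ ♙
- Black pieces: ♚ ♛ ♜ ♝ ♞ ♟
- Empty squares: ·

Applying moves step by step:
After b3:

♜ ♞ ♝ ♛ ♚ ♝ ♞ ♜
♟ ♟ ♟ ♟ ♟ ♟ ♟ ♟
· · · · · · · ·
· · · · · · · ·
· · · · · · · ·
· ♙ · · · · · ·
♙ · ♙ ♙ ♙ ♙ ♙ ♙
♖ ♘ ♗ ♕ ♔ ♗ ♘ ♖


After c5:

♜ ♞ ♝ ♛ ♚ ♝ ♞ ♜
♟ ♟ · ♟ ♟ ♟ ♟ ♟
· · · · · · · ·
· · ♟ · · · · ·
· · · · · · · ·
· ♙ · · · · · ·
♙ · ♙ ♙ ♙ ♙ ♙ ♙
♖ ♘ ♗ ♕ ♔ ♗ ♘ ♖


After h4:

♜ ♞ ♝ ♛ ♚ ♝ ♞ ♜
♟ ♟ · ♟ ♟ ♟ ♟ ♟
· · · · · · · ·
· · ♟ · · · · ·
· · · · · · · ♙
· ♙ · · · · · ·
♙ · ♙ ♙ ♙ ♙ ♙ ·
♖ ♘ ♗ ♕ ♔ ♗ ♘ ♖



  a b c d e f g h
  ─────────────────
8│♜ ♞ ♝ ♛ ♚ ♝ ♞ ♜│8
7│♟ ♟ · ♟ ♟ ♟ ♟ ♟│7
6│· · · · · · · ·│6
5│· · ♟ · · · · ·│5
4│· · · · · · · ♙│4
3│· ♙ · · · · · ·│3
2│♙ · ♙ ♙ ♙ ♙ ♙ ·│2
1│♖ ♘ ♗ ♕ ♔ ♗ ♘ ♖│1
  ─────────────────
  a b c d e f g h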